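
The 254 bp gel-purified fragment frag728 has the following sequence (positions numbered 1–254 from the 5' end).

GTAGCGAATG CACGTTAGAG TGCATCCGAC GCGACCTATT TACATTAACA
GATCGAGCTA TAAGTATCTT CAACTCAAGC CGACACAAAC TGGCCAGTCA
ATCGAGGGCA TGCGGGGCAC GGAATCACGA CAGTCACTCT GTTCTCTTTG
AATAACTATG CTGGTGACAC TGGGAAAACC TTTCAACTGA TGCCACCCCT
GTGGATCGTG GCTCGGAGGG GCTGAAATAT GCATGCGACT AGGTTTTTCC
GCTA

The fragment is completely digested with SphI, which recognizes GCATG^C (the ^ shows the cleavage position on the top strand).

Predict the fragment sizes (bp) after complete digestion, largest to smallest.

123, 112, 19 bp

SphI sites (GCATGC) start at positions 108, 231.
SphI cuts after base 5 of each site (before the last base), so after positions 112, 235.
Linear molecule, 2 cuts → 3 fragments:
  1–112 → 112 bp
  113–235 → 123 bp
  236–254 → 19 bp
Sorted largest to smallest: 123, 112, 19 bp.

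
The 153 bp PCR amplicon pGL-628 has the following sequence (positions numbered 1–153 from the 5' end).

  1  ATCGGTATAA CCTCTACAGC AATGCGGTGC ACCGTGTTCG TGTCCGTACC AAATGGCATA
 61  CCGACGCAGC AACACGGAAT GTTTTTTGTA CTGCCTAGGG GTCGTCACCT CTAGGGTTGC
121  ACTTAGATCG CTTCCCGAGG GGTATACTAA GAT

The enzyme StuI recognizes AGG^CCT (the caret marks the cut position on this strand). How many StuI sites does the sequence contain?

No occurrence of AGGCCT is present in the sequence.
StuI does not cut: 0 sites.

0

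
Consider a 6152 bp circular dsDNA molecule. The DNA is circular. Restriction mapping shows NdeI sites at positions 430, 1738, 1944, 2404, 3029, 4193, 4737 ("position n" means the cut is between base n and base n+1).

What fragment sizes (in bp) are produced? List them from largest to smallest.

1845, 1308, 1164, 625, 544, 460, 206 bp

Circular molecule, 7 cuts → 7 fragments:
  1738 − 430 = 1308 bp
  1944 − 1738 = 206 bp
  2404 − 1944 = 460 bp
  3029 − 2404 = 625 bp
  4193 − 3029 = 1164 bp
  4737 − 4193 = 544 bp
  wrap: 6152 − 4737 + 430 = 1845 bp
Sorted largest to smallest: 1845, 1308, 1164, 625, 544, 460, 206 bp.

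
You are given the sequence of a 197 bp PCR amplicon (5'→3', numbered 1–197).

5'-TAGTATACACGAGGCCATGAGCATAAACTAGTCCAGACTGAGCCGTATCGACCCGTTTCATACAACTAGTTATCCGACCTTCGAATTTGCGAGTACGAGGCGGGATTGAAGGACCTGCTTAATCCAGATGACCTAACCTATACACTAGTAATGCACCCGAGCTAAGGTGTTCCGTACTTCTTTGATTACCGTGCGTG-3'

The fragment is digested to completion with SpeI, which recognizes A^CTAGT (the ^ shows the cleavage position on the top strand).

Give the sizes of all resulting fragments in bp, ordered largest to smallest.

79, 53, 38, 27 bp

SpeI sites (ACTAGT) start at positions 27, 65, 144.
SpeI cuts after the first base of each site, so after positions 27, 65, 144.
Linear molecule, 3 cuts → 4 fragments:
  1–27 → 27 bp
  28–65 → 38 bp
  66–144 → 79 bp
  145–197 → 53 bp
Sorted largest to smallest: 79, 53, 38, 27 bp.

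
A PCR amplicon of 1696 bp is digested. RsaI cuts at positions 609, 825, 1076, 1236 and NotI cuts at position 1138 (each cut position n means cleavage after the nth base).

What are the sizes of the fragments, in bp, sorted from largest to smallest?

Combined cut positions (sorted): 609, 825, 1076, 1138, 1236.
Linear molecule, 5 cuts → 6 fragments:
  609 − 0 = 609 bp
  825 − 609 = 216 bp
  1076 − 825 = 251 bp
  1138 − 1076 = 62 bp
  1236 − 1138 = 98 bp
  1696 − 1236 = 460 bp
Sorted largest to smallest: 609, 460, 251, 216, 98, 62 bp.

609, 460, 251, 216, 98, 62 bp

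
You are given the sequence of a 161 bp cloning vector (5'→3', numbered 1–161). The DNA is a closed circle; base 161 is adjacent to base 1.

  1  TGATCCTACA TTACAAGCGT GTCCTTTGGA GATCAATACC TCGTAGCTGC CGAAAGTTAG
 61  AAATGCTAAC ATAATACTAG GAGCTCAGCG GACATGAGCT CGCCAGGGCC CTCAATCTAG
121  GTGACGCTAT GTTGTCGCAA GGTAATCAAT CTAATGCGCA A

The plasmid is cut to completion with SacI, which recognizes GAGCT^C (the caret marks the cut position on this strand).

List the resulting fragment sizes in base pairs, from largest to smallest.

SacI sites (GAGCTC) start at positions 81, 96.
SacI cuts after base 5 of each site (before the last base), so after positions 85, 100.
Circular molecule, 2 cuts → 2 fragments:
  86–100 → 15 bp
  101–161 then 1–85 → 61 + 85 = 146 bp
Sorted largest to smallest: 146, 15 bp.

146, 15 bp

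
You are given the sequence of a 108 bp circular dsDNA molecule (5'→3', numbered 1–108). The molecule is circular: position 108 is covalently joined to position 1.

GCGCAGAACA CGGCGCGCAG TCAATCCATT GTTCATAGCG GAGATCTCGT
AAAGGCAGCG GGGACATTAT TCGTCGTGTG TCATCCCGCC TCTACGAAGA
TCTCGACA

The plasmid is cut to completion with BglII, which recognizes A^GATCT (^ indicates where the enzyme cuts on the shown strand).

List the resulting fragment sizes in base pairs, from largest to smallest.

56, 52 bp

BglII sites (AGATCT) start at positions 42, 98.
BglII cuts after the first base of each site, so after positions 42, 98.
Circular molecule, 2 cuts → 2 fragments:
  43–98 → 56 bp
  99–108 then 1–42 → 10 + 42 = 52 bp
Sorted largest to smallest: 56, 52 bp.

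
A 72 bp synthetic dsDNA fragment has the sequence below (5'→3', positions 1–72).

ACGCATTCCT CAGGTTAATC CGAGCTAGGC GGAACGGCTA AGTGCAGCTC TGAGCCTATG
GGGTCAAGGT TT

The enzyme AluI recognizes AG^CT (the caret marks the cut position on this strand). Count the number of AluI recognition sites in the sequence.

AGCT occurs starting at positions 23, 46.
AluI cuts at 2 sites.

2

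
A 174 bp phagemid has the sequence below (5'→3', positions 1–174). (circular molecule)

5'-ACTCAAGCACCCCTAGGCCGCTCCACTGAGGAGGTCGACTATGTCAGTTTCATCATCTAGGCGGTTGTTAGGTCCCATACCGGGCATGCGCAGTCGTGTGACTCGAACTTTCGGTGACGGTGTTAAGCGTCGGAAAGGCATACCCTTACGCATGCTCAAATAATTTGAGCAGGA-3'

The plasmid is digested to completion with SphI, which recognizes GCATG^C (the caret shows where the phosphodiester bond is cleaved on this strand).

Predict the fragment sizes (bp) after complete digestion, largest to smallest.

SphI sites (GCATGC) start at positions 84, 150.
SphI cuts after base 5 of each site (before the last base), so after positions 88, 154.
Circular molecule, 2 cuts → 2 fragments:
  89–154 → 66 bp
  155–174 then 1–88 → 20 + 88 = 108 bp
Sorted largest to smallest: 108, 66 bp.

108, 66 bp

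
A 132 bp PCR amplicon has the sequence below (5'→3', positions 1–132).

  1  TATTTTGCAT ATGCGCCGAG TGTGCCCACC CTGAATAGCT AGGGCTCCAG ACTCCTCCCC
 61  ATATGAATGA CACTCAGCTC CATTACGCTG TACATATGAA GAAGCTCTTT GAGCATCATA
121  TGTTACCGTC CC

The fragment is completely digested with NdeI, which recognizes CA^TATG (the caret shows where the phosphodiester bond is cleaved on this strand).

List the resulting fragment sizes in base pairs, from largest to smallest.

52, 33, 24, 14, 9 bp

NdeI sites (CATATG) start at positions 8, 60, 93, 117.
NdeI cuts after base 2 of each site, so after positions 9, 61, 94, 118.
Linear molecule, 4 cuts → 5 fragments:
  1–9 → 9 bp
  10–61 → 52 bp
  62–94 → 33 bp
  95–118 → 24 bp
  119–132 → 14 bp
Sorted largest to smallest: 52, 33, 24, 14, 9 bp.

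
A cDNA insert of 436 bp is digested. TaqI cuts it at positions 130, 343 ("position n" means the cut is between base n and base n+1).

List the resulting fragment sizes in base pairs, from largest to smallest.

213, 130, 93 bp

Linear molecule, 2 cuts → 3 fragments:
  130 − 0 = 130 bp
  343 − 130 = 213 bp
  436 − 343 = 93 bp
Sorted largest to smallest: 213, 130, 93 bp.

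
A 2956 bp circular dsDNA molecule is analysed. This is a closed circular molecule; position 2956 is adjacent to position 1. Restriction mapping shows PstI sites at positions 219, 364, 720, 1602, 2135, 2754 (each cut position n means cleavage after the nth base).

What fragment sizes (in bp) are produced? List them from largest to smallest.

882, 619, 533, 421, 356, 145 bp

Circular molecule, 6 cuts → 6 fragments:
  364 − 219 = 145 bp
  720 − 364 = 356 bp
  1602 − 720 = 882 bp
  2135 − 1602 = 533 bp
  2754 − 2135 = 619 bp
  wrap: 2956 − 2754 + 219 = 421 bp
Sorted largest to smallest: 882, 619, 533, 421, 356, 145 bp.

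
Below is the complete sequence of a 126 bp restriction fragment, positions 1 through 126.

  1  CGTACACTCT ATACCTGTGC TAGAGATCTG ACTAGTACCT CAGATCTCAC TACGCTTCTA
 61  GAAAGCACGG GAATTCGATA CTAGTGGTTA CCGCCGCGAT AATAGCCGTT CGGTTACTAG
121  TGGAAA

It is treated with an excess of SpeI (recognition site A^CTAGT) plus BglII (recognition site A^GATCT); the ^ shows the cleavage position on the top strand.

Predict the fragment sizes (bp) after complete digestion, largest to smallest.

SpeI sites (ACTAGT) start at positions 31, 80, 116.
SpeI cuts after the first base of each site, so after positions 31, 80, 116.
BglII sites (AGATCT) start at positions 24, 42.
BglII cuts after the first base of each site, so after positions 24, 42.
Combined cut positions: 24, 31, 42, 80, 116.
Linear molecule, 5 cuts → 6 fragments:
  1–24 → 24 bp
  25–31 → 7 bp
  32–42 → 11 bp
  43–80 → 38 bp
  81–116 → 36 bp
  117–126 → 10 bp
Sorted largest to smallest: 38, 36, 24, 11, 10, 7 bp.

38, 36, 24, 11, 10, 7 bp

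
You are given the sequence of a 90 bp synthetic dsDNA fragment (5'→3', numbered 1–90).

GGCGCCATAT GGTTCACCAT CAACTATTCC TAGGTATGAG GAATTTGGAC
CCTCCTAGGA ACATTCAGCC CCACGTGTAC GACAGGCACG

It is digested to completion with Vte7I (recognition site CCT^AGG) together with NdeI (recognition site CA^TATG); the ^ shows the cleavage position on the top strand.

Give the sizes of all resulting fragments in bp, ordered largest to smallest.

34, 25, 24, 7 bp

Vte7I sites (CCTAGG) start at positions 29, 54.
Vte7I cuts after base 3 of each site, so after positions 31, 56.
The NdeI site (CATATG) starts at position 6.
NdeI cuts after base 2 of each site, so after position 7.
Combined cut positions: 7, 31, 56.
Linear molecule, 3 cuts → 4 fragments:
  1–7 → 7 bp
  8–31 → 24 bp
  32–56 → 25 bp
  57–90 → 34 bp
Sorted largest to smallest: 34, 25, 24, 7 bp.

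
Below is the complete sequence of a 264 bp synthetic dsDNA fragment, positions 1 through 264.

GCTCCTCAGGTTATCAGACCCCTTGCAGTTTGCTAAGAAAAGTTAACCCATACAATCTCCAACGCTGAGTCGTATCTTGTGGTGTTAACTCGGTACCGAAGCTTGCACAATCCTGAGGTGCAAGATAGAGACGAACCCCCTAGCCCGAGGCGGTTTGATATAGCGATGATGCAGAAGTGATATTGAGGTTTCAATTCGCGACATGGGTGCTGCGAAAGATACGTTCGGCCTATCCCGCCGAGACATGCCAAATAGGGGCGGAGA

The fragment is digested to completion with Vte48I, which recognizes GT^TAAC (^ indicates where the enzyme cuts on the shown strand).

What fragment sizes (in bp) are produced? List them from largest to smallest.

Vte48I sites (GTTAAC) start at positions 42, 84.
Vte48I cuts after base 2 of each site, so after positions 43, 85.
Linear molecule, 2 cuts → 3 fragments:
  1–43 → 43 bp
  44–85 → 42 bp
  86–264 → 179 bp
Sorted largest to smallest: 179, 43, 42 bp.

179, 43, 42 bp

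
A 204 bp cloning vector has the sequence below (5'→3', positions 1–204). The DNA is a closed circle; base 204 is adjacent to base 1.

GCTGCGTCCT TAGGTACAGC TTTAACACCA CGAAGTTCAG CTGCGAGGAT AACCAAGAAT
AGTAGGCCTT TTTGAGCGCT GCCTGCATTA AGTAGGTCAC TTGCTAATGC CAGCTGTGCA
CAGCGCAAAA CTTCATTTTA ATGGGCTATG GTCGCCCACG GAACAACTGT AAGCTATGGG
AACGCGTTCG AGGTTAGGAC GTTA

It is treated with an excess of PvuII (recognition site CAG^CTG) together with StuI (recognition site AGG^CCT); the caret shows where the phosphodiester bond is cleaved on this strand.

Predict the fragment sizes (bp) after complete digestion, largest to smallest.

131, 47, 26 bp

PvuII sites (CAGCTG) start at positions 38, 111.
PvuII cuts after base 3 of each site, so after positions 40, 113.
The StuI site (AGGCCT) starts at position 64.
StuI cuts after base 3 of each site, so after position 66.
Combined cut positions: 40, 66, 113.
Circular molecule, 3 cuts → 3 fragments:
  41–66 → 26 bp
  67–113 → 47 bp
  114–204 then 1–40 → 91 + 40 = 131 bp
Sorted largest to smallest: 131, 47, 26 bp.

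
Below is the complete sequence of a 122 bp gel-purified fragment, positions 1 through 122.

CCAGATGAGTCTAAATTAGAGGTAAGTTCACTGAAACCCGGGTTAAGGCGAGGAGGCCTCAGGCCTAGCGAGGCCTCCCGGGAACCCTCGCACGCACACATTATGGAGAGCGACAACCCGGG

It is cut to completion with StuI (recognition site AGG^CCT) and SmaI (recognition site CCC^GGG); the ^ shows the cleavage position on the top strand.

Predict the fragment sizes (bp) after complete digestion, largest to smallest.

StuI sites (AGGCCT) start at positions 54, 61, 71.
StuI cuts after base 3 of each site, so after positions 56, 63, 73.
SmaI sites (CCCGGG) start at positions 37, 77, 117.
SmaI cuts after base 3 of each site, so after positions 39, 79, 119.
Combined cut positions: 39, 56, 63, 73, 79, 119.
Linear molecule, 6 cuts → 7 fragments:
  1–39 → 39 bp
  40–56 → 17 bp
  57–63 → 7 bp
  64–73 → 10 bp
  74–79 → 6 bp
  80–119 → 40 bp
  120–122 → 3 bp
Sorted largest to smallest: 40, 39, 17, 10, 7, 6, 3 bp.

40, 39, 17, 10, 7, 6, 3 bp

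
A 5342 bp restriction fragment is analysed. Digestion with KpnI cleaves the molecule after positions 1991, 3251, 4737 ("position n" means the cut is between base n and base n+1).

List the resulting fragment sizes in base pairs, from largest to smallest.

1991, 1486, 1260, 605 bp

Linear molecule, 3 cuts → 4 fragments:
  1991 − 0 = 1991 bp
  3251 − 1991 = 1260 bp
  4737 − 3251 = 1486 bp
  5342 − 4737 = 605 bp
Sorted largest to smallest: 1991, 1486, 1260, 605 bp.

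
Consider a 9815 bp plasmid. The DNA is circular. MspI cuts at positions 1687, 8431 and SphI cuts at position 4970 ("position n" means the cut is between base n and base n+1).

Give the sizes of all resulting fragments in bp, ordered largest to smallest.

Combined cut positions (sorted): 1687, 4970, 8431.
Circular molecule, 3 cuts → 3 fragments:
  4970 − 1687 = 3283 bp
  8431 − 4970 = 3461 bp
  wrap: 9815 − 8431 + 1687 = 3071 bp
Sorted largest to smallest: 3461, 3283, 3071 bp.

3461, 3283, 3071 bp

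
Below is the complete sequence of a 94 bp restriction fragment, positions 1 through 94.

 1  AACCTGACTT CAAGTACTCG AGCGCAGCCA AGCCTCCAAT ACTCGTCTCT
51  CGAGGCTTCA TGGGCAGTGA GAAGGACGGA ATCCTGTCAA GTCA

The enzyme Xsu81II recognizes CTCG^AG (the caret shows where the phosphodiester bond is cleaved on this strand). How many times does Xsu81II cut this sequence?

CTCGAG occurs starting at positions 17, 49.
Xsu81II cuts at 2 sites.

2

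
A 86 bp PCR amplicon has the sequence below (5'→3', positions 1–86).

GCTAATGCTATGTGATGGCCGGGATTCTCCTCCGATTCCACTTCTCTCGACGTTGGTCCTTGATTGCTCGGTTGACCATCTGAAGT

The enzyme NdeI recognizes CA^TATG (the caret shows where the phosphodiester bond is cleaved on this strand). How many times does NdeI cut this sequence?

0

No occurrence of CATATG is present in the sequence.
NdeI does not cut: 0 sites.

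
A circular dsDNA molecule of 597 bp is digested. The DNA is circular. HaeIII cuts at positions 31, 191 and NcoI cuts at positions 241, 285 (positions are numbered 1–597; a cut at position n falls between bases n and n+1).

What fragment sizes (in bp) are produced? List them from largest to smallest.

343, 160, 50, 44 bp

Combined cut positions (sorted): 31, 191, 241, 285.
Circular molecule, 4 cuts → 4 fragments:
  191 − 31 = 160 bp
  241 − 191 = 50 bp
  285 − 241 = 44 bp
  wrap: 597 − 285 + 31 = 343 bp
Sorted largest to smallest: 343, 160, 50, 44 bp.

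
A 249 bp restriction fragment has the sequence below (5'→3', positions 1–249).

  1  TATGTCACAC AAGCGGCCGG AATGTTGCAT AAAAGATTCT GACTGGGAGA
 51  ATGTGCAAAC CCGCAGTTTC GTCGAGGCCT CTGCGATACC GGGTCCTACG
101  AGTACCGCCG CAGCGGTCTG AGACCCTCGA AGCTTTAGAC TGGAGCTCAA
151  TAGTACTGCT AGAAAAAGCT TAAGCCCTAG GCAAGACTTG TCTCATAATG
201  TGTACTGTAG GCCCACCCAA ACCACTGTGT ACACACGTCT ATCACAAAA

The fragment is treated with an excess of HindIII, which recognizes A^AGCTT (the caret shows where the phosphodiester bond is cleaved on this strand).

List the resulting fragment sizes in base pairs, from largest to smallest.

130, 83, 36 bp

HindIII sites (AAGCTT) start at positions 130, 166.
HindIII cuts after the first base of each site, so after positions 130, 166.
Linear molecule, 2 cuts → 3 fragments:
  1–130 → 130 bp
  131–166 → 36 bp
  167–249 → 83 bp
Sorted largest to smallest: 130, 83, 36 bp.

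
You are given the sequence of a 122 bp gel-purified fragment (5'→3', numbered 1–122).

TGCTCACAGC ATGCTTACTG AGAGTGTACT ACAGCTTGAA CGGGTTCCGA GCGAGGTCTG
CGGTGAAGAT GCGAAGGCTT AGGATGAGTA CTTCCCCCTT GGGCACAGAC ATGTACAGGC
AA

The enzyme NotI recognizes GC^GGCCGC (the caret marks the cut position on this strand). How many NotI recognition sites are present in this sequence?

No occurrence of GCGGCCGC is present in the sequence.
NotI does not cut: 0 sites.

0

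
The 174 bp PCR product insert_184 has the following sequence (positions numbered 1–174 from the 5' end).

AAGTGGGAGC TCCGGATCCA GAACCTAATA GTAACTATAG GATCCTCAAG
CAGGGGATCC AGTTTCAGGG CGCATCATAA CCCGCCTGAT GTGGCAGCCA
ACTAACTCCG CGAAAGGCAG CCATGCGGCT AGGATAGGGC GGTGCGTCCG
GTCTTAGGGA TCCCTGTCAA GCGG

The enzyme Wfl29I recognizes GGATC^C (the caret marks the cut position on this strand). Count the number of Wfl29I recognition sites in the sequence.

4

GGATCC occurs starting at positions 14, 40, 55, 158.
Wfl29I cuts at 4 sites.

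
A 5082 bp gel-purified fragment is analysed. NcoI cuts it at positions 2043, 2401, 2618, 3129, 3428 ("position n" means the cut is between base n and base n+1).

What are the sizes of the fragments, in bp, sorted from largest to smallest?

2043, 1654, 511, 358, 299, 217 bp

Linear molecule, 5 cuts → 6 fragments:
  2043 − 0 = 2043 bp
  2401 − 2043 = 358 bp
  2618 − 2401 = 217 bp
  3129 − 2618 = 511 bp
  3428 − 3129 = 299 bp
  5082 − 3428 = 1654 bp
Sorted largest to smallest: 2043, 1654, 511, 358, 299, 217 bp.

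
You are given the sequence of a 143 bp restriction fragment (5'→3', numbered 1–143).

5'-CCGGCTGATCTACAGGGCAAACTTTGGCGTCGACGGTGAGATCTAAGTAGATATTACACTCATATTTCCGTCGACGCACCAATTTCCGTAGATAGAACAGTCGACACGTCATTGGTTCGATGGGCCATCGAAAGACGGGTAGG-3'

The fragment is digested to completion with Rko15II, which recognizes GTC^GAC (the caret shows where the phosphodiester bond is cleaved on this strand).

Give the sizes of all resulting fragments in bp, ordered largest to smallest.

41, 41, 31, 30 bp

Rko15II sites (GTCGAC) start at positions 29, 70, 100.
Rko15II cuts after base 3 of each site, so after positions 31, 72, 102.
Linear molecule, 3 cuts → 4 fragments:
  1–31 → 31 bp
  32–72 → 41 bp
  73–102 → 30 bp
  103–143 → 41 bp
Sorted largest to smallest: 41, 41, 31, 30 bp.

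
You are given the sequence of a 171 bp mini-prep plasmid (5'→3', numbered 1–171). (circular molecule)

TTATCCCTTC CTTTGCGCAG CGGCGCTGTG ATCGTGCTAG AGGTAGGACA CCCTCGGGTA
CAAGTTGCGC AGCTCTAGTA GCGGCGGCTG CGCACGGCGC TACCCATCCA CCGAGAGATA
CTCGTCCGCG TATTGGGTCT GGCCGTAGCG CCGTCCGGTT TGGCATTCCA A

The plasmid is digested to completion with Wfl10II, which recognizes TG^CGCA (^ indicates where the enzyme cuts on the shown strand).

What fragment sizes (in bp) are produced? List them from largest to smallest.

96, 52, 23 bp

Wfl10II sites (TGCGCA) start at positions 14, 66, 89.
Wfl10II cuts after base 2 of each site, so after positions 15, 67, 90.
Circular molecule, 3 cuts → 3 fragments:
  16–67 → 52 bp
  68–90 → 23 bp
  91–171 then 1–15 → 81 + 15 = 96 bp
Sorted largest to smallest: 96, 52, 23 bp.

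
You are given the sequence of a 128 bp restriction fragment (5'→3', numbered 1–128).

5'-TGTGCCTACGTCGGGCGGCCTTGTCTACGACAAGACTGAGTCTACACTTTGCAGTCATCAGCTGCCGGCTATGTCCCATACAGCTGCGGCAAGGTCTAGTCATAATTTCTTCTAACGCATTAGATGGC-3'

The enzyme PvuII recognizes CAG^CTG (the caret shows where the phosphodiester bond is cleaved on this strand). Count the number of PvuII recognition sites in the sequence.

CAGCTG occurs starting at positions 59, 81.
PvuII cuts at 2 sites.

2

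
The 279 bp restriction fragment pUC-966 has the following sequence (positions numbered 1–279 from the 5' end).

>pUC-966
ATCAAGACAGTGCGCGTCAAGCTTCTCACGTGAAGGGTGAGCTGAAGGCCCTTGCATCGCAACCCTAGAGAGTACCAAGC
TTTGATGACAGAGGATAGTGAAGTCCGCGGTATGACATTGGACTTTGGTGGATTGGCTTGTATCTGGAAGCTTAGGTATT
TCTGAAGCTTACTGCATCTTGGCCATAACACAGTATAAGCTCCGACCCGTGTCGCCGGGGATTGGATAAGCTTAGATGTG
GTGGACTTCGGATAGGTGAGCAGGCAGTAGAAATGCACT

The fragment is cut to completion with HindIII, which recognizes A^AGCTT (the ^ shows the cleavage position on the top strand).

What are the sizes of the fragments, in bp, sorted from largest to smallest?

HindIII sites (AAGCTT) start at positions 19, 77, 148, 165, 228.
HindIII cuts after the first base of each site, so after positions 19, 77, 148, 165, 228.
Linear molecule, 5 cuts → 6 fragments:
  1–19 → 19 bp
  20–77 → 58 bp
  78–148 → 71 bp
  149–165 → 17 bp
  166–228 → 63 bp
  229–279 → 51 bp
Sorted largest to smallest: 71, 63, 58, 51, 19, 17 bp.

71, 63, 58, 51, 19, 17 bp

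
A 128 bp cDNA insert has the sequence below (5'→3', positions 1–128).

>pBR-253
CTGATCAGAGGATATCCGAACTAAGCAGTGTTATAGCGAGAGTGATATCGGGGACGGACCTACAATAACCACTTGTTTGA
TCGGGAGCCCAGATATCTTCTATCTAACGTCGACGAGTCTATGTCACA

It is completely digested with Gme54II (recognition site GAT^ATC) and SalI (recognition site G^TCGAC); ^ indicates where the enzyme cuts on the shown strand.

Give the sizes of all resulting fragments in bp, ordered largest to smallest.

Gme54II sites (GATATC) start at positions 11, 44, 92.
Gme54II cuts after base 3 of each site, so after positions 13, 46, 94.
The SalI site (GTCGAC) starts at position 109.
SalI cuts after the first base of each site, so after position 109.
Combined cut positions: 13, 46, 94, 109.
Linear molecule, 4 cuts → 5 fragments:
  1–13 → 13 bp
  14–46 → 33 bp
  47–94 → 48 bp
  95–109 → 15 bp
  110–128 → 19 bp
Sorted largest to smallest: 48, 33, 19, 15, 13 bp.

48, 33, 19, 15, 13 bp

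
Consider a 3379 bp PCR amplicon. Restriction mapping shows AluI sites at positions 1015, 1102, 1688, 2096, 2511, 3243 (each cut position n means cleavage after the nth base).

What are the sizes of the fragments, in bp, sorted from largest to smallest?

1015, 732, 586, 415, 408, 136, 87 bp

Linear molecule, 6 cuts → 7 fragments:
  1015 − 0 = 1015 bp
  1102 − 1015 = 87 bp
  1688 − 1102 = 586 bp
  2096 − 1688 = 408 bp
  2511 − 2096 = 415 bp
  3243 − 2511 = 732 bp
  3379 − 3243 = 136 bp
Sorted largest to smallest: 1015, 732, 586, 415, 408, 136, 87 bp.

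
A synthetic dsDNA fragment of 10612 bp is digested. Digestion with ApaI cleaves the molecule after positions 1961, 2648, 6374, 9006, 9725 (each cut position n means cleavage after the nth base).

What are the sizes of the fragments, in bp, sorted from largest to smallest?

Linear molecule, 5 cuts → 6 fragments:
  1961 − 0 = 1961 bp
  2648 − 1961 = 687 bp
  6374 − 2648 = 3726 bp
  9006 − 6374 = 2632 bp
  9725 − 9006 = 719 bp
  10612 − 9725 = 887 bp
Sorted largest to smallest: 3726, 2632, 1961, 887, 719, 687 bp.

3726, 2632, 1961, 887, 719, 687 bp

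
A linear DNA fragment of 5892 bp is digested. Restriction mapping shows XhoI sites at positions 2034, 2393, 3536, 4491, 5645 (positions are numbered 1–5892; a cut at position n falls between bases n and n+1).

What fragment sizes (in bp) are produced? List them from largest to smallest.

2034, 1154, 1143, 955, 359, 247 bp

Linear molecule, 5 cuts → 6 fragments:
  2034 − 0 = 2034 bp
  2393 − 2034 = 359 bp
  3536 − 2393 = 1143 bp
  4491 − 3536 = 955 bp
  5645 − 4491 = 1154 bp
  5892 − 5645 = 247 bp
Sorted largest to smallest: 2034, 1154, 1143, 955, 359, 247 bp.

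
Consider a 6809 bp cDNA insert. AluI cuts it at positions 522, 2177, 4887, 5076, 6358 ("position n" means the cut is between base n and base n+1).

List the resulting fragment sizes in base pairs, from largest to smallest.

Linear molecule, 5 cuts → 6 fragments:
  522 − 0 = 522 bp
  2177 − 522 = 1655 bp
  4887 − 2177 = 2710 bp
  5076 − 4887 = 189 bp
  6358 − 5076 = 1282 bp
  6809 − 6358 = 451 bp
Sorted largest to smallest: 2710, 1655, 1282, 522, 451, 189 bp.

2710, 1655, 1282, 522, 451, 189 bp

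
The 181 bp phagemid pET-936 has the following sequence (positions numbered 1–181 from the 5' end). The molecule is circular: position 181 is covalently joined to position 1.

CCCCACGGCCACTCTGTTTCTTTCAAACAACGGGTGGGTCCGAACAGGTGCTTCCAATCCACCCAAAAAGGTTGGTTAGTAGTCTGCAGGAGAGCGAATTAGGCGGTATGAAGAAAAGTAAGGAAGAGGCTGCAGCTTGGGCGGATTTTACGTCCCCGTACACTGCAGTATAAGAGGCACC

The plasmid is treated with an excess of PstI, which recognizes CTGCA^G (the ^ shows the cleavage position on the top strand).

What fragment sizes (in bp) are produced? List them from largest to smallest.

PstI sites (CTGCAG) start at positions 84, 130, 163.
PstI cuts after base 5 of each site (before the last base), so after positions 88, 134, 167.
Circular molecule, 3 cuts → 3 fragments:
  89–134 → 46 bp
  135–167 → 33 bp
  168–181 then 1–88 → 14 + 88 = 102 bp
Sorted largest to smallest: 102, 46, 33 bp.

102, 46, 33 bp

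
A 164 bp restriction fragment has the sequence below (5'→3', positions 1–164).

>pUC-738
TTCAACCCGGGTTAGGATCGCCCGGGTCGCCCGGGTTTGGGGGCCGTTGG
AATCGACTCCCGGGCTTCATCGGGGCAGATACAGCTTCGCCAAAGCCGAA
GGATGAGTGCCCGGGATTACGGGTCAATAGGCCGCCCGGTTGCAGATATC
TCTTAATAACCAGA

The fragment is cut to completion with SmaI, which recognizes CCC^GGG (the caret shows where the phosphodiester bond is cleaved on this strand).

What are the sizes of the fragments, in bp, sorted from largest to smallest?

SmaI sites (CCCGGG) start at positions 6, 21, 30, 59, 110.
SmaI cuts after base 3 of each site, so after positions 8, 23, 32, 61, 112.
Linear molecule, 5 cuts → 6 fragments:
  1–8 → 8 bp
  9–23 → 15 bp
  24–32 → 9 bp
  33–61 → 29 bp
  62–112 → 51 bp
  113–164 → 52 bp
Sorted largest to smallest: 52, 51, 29, 15, 9, 8 bp.

52, 51, 29, 15, 9, 8 bp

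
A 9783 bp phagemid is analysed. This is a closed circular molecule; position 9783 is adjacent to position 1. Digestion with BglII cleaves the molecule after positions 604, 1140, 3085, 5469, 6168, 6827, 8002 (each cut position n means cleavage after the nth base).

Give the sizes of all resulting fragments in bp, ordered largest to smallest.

2385, 2384, 1945, 1175, 699, 659, 536 bp

Circular molecule, 7 cuts → 7 fragments:
  1140 − 604 = 536 bp
  3085 − 1140 = 1945 bp
  5469 − 3085 = 2384 bp
  6168 − 5469 = 699 bp
  6827 − 6168 = 659 bp
  8002 − 6827 = 1175 bp
  wrap: 9783 − 8002 + 604 = 2385 bp
Sorted largest to smallest: 2385, 2384, 1945, 1175, 699, 659, 536 bp.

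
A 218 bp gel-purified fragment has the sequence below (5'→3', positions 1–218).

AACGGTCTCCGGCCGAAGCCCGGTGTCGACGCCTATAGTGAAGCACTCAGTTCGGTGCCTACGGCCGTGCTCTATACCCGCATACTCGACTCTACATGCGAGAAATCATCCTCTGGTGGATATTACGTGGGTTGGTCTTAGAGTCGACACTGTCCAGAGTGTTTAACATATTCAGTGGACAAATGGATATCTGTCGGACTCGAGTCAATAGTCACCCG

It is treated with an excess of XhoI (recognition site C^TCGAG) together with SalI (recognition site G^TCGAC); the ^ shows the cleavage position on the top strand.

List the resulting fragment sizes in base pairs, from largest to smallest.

118, 56, 25, 19 bp

The XhoI site (CTCGAG) starts at position 199.
XhoI cuts after the first base of each site, so after position 199.
SalI sites (GTCGAC) start at positions 25, 143.
SalI cuts after the first base of each site, so after positions 25, 143.
Combined cut positions: 25, 143, 199.
Linear molecule, 3 cuts → 4 fragments:
  1–25 → 25 bp
  26–143 → 118 bp
  144–199 → 56 bp
  200–218 → 19 bp
Sorted largest to smallest: 118, 56, 25, 19 bp.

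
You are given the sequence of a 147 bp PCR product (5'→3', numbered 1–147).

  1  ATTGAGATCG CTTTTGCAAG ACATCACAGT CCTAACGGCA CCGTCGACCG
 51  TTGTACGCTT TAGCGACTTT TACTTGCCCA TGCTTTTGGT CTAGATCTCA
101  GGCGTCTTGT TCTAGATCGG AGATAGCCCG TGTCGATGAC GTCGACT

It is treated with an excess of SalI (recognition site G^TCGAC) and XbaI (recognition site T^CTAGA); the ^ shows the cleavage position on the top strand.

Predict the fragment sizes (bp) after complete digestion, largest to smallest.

SalI sites (GTCGAC) start at positions 43, 141.
SalI cuts after the first base of each site, so after positions 43, 141.
XbaI sites (TCTAGA) start at positions 90, 111.
XbaI cuts after the first base of each site, so after positions 90, 111.
Combined cut positions: 43, 90, 111, 141.
Linear molecule, 4 cuts → 5 fragments:
  1–43 → 43 bp
  44–90 → 47 bp
  91–111 → 21 bp
  112–141 → 30 bp
  142–147 → 6 bp
Sorted largest to smallest: 47, 43, 30, 21, 6 bp.

47, 43, 30, 21, 6 bp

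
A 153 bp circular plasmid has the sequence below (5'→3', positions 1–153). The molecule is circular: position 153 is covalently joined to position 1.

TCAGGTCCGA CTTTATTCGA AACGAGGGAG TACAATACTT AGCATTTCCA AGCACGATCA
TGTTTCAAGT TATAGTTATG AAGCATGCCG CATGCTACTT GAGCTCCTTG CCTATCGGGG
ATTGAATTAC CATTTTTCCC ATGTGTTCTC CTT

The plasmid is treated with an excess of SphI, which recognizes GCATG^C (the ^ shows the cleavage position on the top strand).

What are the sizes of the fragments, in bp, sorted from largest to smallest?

146, 7 bp

SphI sites (GCATGC) start at positions 83, 90.
SphI cuts after base 5 of each site (before the last base), so after positions 87, 94.
Circular molecule, 2 cuts → 2 fragments:
  88–94 → 7 bp
  95–153 then 1–87 → 59 + 87 = 146 bp
Sorted largest to smallest: 146, 7 bp.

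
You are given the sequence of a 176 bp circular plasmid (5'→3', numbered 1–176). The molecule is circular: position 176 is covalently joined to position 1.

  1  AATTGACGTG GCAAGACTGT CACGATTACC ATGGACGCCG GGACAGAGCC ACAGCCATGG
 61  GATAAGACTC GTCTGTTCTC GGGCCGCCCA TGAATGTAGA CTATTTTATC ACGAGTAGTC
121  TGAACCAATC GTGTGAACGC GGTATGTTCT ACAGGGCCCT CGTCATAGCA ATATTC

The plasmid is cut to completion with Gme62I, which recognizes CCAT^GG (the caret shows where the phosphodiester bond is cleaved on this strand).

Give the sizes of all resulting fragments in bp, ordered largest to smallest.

150, 26 bp

Gme62I sites (CCATGG) start at positions 29, 55.
Gme62I cuts after base 4 of each site, so after positions 32, 58.
Circular molecule, 2 cuts → 2 fragments:
  33–58 → 26 bp
  59–176 then 1–32 → 118 + 32 = 150 bp
Sorted largest to smallest: 150, 26 bp.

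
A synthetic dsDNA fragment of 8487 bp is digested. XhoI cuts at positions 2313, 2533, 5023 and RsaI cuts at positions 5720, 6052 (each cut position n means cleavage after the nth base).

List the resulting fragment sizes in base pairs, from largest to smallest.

2490, 2435, 2313, 697, 332, 220 bp

Combined cut positions (sorted): 2313, 2533, 5023, 5720, 6052.
Linear molecule, 5 cuts → 6 fragments:
  2313 − 0 = 2313 bp
  2533 − 2313 = 220 bp
  5023 − 2533 = 2490 bp
  5720 − 5023 = 697 bp
  6052 − 5720 = 332 bp
  8487 − 6052 = 2435 bp
Sorted largest to smallest: 2490, 2435, 2313, 697, 332, 220 bp.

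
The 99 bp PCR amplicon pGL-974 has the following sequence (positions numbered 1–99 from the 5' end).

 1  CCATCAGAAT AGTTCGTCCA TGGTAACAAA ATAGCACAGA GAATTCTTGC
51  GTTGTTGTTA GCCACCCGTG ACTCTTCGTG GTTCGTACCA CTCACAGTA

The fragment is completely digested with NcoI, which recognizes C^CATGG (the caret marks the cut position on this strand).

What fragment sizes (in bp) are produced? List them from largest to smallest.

81, 18 bp

The NcoI site (CCATGG) starts at position 18.
NcoI cuts after the first base of each site, so after position 18.
Linear molecule, 1 cut → 2 fragments:
  1–18 → 18 bp
  19–99 → 81 bp
Sorted largest to smallest: 81, 18 bp.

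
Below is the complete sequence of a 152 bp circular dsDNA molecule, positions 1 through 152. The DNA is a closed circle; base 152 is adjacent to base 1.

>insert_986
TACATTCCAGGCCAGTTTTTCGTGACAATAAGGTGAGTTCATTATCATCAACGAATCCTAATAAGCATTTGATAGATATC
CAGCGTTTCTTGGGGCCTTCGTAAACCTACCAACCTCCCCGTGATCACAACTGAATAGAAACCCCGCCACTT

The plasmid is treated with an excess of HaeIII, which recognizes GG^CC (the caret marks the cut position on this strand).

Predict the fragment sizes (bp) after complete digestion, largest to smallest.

84, 68 bp

HaeIII sites (GGCC) start at positions 10, 94.
HaeIII cuts after base 2 of each site, so after positions 11, 95.
Circular molecule, 2 cuts → 2 fragments:
  12–95 → 84 bp
  96–152 then 1–11 → 57 + 11 = 68 bp
Sorted largest to smallest: 84, 68 bp.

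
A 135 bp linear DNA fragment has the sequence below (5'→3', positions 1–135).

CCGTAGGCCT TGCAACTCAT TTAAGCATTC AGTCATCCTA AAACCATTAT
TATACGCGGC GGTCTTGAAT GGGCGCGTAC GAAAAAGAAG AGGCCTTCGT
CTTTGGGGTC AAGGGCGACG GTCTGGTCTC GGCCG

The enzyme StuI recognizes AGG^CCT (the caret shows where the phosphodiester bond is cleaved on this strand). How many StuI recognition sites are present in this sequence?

2

AGGCCT occurs starting at positions 5, 91.
StuI cuts at 2 sites.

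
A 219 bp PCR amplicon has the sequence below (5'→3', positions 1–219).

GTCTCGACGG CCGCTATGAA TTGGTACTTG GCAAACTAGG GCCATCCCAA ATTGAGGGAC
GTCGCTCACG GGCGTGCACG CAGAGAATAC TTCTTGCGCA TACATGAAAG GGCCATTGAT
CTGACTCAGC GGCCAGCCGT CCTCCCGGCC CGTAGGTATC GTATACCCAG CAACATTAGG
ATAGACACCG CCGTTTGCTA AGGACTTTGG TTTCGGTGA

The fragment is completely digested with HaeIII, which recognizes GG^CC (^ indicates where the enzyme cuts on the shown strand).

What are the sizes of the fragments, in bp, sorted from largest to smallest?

71, 71, 31, 20, 16, 10 bp

HaeIII sites (GGCC) start at positions 9, 40, 111, 131, 147.
HaeIII cuts after base 2 of each site, so after positions 10, 41, 112, 132, 148.
Linear molecule, 5 cuts → 6 fragments:
  1–10 → 10 bp
  11–41 → 31 bp
  42–112 → 71 bp
  113–132 → 20 bp
  133–148 → 16 bp
  149–219 → 71 bp
Sorted largest to smallest: 71, 71, 31, 20, 16, 10 bp.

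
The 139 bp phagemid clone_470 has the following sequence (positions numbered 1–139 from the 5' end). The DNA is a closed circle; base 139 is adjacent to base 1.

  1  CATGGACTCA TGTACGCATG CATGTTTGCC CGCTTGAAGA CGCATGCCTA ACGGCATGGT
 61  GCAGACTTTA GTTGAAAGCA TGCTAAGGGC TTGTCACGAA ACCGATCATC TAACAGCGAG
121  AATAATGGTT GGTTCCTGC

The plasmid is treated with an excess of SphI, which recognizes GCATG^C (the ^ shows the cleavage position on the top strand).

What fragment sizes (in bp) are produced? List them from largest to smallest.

SphI sites (GCATGC) start at positions 16, 42, 78.
SphI cuts after base 5 of each site (before the last base), so after positions 20, 46, 82.
Circular molecule, 3 cuts → 3 fragments:
  21–46 → 26 bp
  47–82 → 36 bp
  83–139 then 1–20 → 57 + 20 = 77 bp
Sorted largest to smallest: 77, 36, 26 bp.

77, 36, 26 bp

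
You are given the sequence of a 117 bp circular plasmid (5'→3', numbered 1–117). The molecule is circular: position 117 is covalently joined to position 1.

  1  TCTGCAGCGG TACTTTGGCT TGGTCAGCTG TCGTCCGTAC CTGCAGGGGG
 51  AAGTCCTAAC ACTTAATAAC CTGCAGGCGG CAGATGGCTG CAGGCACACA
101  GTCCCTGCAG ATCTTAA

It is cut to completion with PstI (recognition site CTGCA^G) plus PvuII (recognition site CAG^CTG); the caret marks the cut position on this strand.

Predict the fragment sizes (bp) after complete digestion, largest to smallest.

PstI sites (CTGCAG) start at positions 2, 41, 71, 88, 105.
PstI cuts after base 5 of each site (before the last base), so after positions 6, 45, 75, 92, 109.
The PvuII site (CAGCTG) starts at position 25.
PvuII cuts after base 3 of each site, so after position 27.
Combined cut positions: 6, 27, 45, 75, 92, 109.
Circular molecule, 6 cuts → 6 fragments:
  7–27 → 21 bp
  28–45 → 18 bp
  46–75 → 30 bp
  76–92 → 17 bp
  93–109 → 17 bp
  110–117 then 1–6 → 8 + 6 = 14 bp
Sorted largest to smallest: 30, 21, 18, 17, 17, 14 bp.

30, 21, 18, 17, 17, 14 bp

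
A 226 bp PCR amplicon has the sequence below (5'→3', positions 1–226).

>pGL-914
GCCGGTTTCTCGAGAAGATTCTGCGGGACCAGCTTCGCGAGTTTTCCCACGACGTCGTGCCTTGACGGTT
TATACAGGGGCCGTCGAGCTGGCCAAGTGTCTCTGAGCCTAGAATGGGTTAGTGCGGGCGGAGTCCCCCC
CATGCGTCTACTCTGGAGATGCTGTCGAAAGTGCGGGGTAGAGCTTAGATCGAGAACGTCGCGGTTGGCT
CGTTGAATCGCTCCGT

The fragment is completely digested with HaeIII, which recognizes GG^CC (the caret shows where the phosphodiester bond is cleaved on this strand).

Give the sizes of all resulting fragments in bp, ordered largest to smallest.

HaeIII sites (GGCC) start at positions 79, 91.
HaeIII cuts after base 2 of each site, so after positions 80, 92.
Linear molecule, 2 cuts → 3 fragments:
  1–80 → 80 bp
  81–92 → 12 bp
  93–226 → 134 bp
Sorted largest to smallest: 134, 80, 12 bp.

134, 80, 12 bp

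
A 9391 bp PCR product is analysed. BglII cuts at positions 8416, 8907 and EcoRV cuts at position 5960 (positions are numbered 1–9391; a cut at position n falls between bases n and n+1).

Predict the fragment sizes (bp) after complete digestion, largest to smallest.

5960, 2456, 491, 484 bp

Combined cut positions (sorted): 5960, 8416, 8907.
Linear molecule, 3 cuts → 4 fragments:
  5960 − 0 = 5960 bp
  8416 − 5960 = 2456 bp
  8907 − 8416 = 491 bp
  9391 − 8907 = 484 bp
Sorted largest to smallest: 5960, 2456, 491, 484 bp.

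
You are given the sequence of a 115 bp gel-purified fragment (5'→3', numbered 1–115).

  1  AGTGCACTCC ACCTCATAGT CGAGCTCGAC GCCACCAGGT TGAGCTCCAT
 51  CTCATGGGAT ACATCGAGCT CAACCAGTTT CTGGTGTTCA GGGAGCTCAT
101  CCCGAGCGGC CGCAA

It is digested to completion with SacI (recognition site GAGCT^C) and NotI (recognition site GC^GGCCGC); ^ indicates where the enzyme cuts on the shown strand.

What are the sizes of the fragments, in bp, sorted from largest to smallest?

27, 26, 24, 20, 10, 8 bp

SacI sites (GAGCTC) start at positions 22, 42, 66, 93.
SacI cuts after base 5 of each site (before the last base), so after positions 26, 46, 70, 97.
The NotI site (GCGGCCGC) starts at position 106.
NotI cuts after base 2 of each site, so after position 107.
Combined cut positions: 26, 46, 70, 97, 107.
Linear molecule, 5 cuts → 6 fragments:
  1–26 → 26 bp
  27–46 → 20 bp
  47–70 → 24 bp
  71–97 → 27 bp
  98–107 → 10 bp
  108–115 → 8 bp
Sorted largest to smallest: 27, 26, 24, 20, 10, 8 bp.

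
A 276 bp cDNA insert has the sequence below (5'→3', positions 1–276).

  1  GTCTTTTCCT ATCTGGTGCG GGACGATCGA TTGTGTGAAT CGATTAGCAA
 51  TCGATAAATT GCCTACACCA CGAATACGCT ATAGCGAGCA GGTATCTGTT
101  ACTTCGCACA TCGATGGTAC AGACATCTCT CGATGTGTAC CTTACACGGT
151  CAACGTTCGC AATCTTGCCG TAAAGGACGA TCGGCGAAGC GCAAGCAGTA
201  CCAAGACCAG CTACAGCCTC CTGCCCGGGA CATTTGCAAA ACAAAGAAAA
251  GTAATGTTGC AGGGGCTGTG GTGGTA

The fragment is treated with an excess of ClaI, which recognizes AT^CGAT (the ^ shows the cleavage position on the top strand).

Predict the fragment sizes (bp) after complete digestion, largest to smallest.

ClaI sites (ATCGAT) start at positions 26, 39, 50, 110.
ClaI cuts after base 2 of each site, so after positions 27, 40, 51, 111.
Linear molecule, 4 cuts → 5 fragments:
  1–27 → 27 bp
  28–40 → 13 bp
  41–51 → 11 bp
  52–111 → 60 bp
  112–276 → 165 bp
Sorted largest to smallest: 165, 60, 27, 13, 11 bp.

165, 60, 27, 13, 11 bp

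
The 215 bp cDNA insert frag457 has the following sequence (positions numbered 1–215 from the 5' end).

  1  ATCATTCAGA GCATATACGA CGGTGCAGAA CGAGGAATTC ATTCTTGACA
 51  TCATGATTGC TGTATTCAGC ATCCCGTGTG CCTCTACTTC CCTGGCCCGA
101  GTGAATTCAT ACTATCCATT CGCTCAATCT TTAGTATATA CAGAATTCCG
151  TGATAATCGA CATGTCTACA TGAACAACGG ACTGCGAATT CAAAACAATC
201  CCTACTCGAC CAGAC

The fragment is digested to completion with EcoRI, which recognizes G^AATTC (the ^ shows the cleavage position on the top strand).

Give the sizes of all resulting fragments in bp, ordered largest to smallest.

68, 43, 40, 35, 29 bp

EcoRI sites (GAATTC) start at positions 35, 103, 143, 186.
EcoRI cuts after the first base of each site, so after positions 35, 103, 143, 186.
Linear molecule, 4 cuts → 5 fragments:
  1–35 → 35 bp
  36–103 → 68 bp
  104–143 → 40 bp
  144–186 → 43 bp
  187–215 → 29 bp
Sorted largest to smallest: 68, 43, 40, 35, 29 bp.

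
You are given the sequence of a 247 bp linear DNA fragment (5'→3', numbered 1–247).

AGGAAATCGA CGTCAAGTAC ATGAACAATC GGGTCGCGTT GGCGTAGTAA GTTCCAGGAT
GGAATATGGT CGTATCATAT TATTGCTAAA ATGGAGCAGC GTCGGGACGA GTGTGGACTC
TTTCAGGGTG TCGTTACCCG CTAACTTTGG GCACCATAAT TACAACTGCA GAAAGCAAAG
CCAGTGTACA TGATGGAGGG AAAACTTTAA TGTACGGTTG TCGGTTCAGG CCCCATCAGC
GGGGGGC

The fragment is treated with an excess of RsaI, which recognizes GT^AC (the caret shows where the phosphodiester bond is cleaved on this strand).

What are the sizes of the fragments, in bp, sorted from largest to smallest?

RsaI sites (GTAC) start at positions 17, 186, 212.
RsaI cuts after base 2 of each site, so after positions 18, 187, 213.
Linear molecule, 3 cuts → 4 fragments:
  1–18 → 18 bp
  19–187 → 169 bp
  188–213 → 26 bp
  214–247 → 34 bp
Sorted largest to smallest: 169, 34, 26, 18 bp.

169, 34, 26, 18 bp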